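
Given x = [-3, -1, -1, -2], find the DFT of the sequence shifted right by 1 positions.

Time shift by 1: X_shifted[k] = ω_4^(1k) · X[k]
Shifted x = [-2, -3, -1, -1]

DFT(x[n-1]) = [-7, -1+2i, 1, -1-2i]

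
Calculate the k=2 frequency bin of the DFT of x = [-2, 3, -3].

X[2] = Σ(n=0 to 2) x[n] · ω_3^(2n) where ω_3 = e^(-2πi/3)
= (-2)·ω_3^0 + (3)·ω_3^2 + (-3)·ω_3^4

X[2] = -2.0000+5.1962i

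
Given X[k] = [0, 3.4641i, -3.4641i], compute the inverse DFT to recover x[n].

x[n] = (1/3) Σ(k=0 to 2) X[k] · e^(2πikn/3)

Computing each x[n]:
x[0] = 0
x[1] = -2
x[2] = 2

x = [0, -2, 2]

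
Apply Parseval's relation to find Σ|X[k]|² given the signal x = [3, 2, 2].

Parseval: Σ|x[n]|² = (1/N)Σ|X[k]|², so Σ|X[k]|² = N·Σ|x[n]|² = 3·17.0000

Σ|X[k]|² = N·Σ|x[n]|² = 3·17.0000 = 51.0000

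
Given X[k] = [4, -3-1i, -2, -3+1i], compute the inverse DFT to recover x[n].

x[n] = (1/4) Σ(k=0 to 3) X[k] · e^(2πikn/4)

Computing each x[n]:
x[0] = -1
x[1] = 2
x[2] = 2
x[3] = 1

x = [-1, 2, 2, 1]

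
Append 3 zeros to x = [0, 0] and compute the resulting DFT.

Original 2-point DFT: [0, 0]
Zero-padded 5-point DFT provides frequency interpolation.

DFT_5([x, 0, ...]) = [0, 0, 0, 0, 0]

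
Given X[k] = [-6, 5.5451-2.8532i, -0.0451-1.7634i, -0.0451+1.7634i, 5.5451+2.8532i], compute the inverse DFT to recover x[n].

x[n] = (1/5) Σ(k=0 to 4) X[k] · e^(2πikn/5)

Computing each x[n]:
x[0] = 1
x[1] = 1
x[2] = -3
x[3] = -3
x[4] = -2

x = [1, 1, -3, -3, -2]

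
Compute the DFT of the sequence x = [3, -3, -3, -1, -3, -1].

X[k] = Σ(n=0 to 5) x[n] · ω_6^(nk)
where ω_6 = e^(-2πi/6)

Computing each X[k]:
X[0] = -8
X[1] = 5.0000+1.7321i
X[2] = 7.0000+1.7321i
X[3] = 2
X[4] = 7.0000-1.7321i
X[5] = 5.0000-1.7321i

X = [-8, 5.0000+1.7321i, 7.0000+1.7321i, 2, 7.0000-1.7321i, 5.0000-1.7321i]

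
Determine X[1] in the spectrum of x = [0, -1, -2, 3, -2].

X[1] = Σ(n=0 to 4) x[n] · ω_5^(1n) where ω_5 = e^(-2πi/5)
= (0)·ω_5^0 + (-1)·ω_5^1 + (-2)·ω_5^2 + (3)·ω_5^3 + (-2)·ω_5^4

X[1] = -1.7361+1.9879i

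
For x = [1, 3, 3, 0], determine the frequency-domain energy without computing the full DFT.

Parseval: Σ|x[n]|² = (1/N)Σ|X[k]|², so Σ|X[k]|² = N·Σ|x[n]|² = 4·19.0000

Σ|X[k]|² = N·Σ|x[n]|² = 4·19.0000 = 76.0000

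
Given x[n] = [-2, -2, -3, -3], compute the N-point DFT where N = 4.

X[k] = Σ(n=0 to 3) x[n] · ω_4^(nk)
where ω_4 = e^(-2πi/4)

Computing each X[k]:
X[0] = -10
X[1] = 1-1i
X[2] = 0
X[3] = 1+1i

X = [-10, 1-1i, 0, 1+1i]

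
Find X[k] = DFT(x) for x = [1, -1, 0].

X[k] = Σ(n=0 to 2) x[n] · ω_3^(nk)
where ω_3 = e^(-2πi/3)

Computing each X[k]:
X[0] = 0
X[1] = 1.5000+0.8660i
X[2] = 1.5000-0.8660i

X = [0, 1.5000+0.8660i, 1.5000-0.8660i]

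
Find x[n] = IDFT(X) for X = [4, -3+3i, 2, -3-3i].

x[n] = (1/4) Σ(k=0 to 3) X[k] · e^(2πikn/4)

Computing each x[n]:
x[0] = 0
x[1] = -1
x[2] = 3
x[3] = 2

x = [0, -1, 3, 2]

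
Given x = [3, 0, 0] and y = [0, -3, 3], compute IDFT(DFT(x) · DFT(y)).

(x ⊛ y)[n] = Σ(m=0 to 2) x[m] · y[(n-m) mod 3]

Computing each output sample:
(x ⊛ y)[0] = 0
(x ⊛ y)[1] = -9
(x ⊛ y)[2] = 9

x ⊛ y = [0, -9, 9]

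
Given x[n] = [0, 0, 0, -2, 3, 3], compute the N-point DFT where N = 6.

X[k] = Σ(n=0 to 5) x[n] · ω_6^(nk)
where ω_6 = e^(-2πi/6)

Computing each X[k]:
X[0] = 4
X[1] = 2.0000+5.1962i
X[2] = -5
X[3] = 2
X[4] = -5
X[5] = 2.0000-5.1962i

X = [4, 2.0000+5.1962i, -5, 2, -5, 2.0000-5.1962i]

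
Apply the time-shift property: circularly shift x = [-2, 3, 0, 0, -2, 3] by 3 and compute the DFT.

Time shift by 3: X_shifted[k] = ω_6^(3k) · X[k]
Shifted x = [0, -2, 3, -2, 3, 0]

DFT(x[n-3]) = [2, -2.0000+1.7321i, -4.0000+1.7321i, 10, -4.0000-1.7321i, -2.0000-1.7321i]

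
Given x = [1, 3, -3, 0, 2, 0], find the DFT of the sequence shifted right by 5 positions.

Time shift by 5: X_shifted[k] = ω_6^(5k) · X[k]
Shifted x = [3, -3, 0, 2, 0, 1]

DFT(x[n-5]) = [3, 3.4641i, 6.0000+3.4641i, 3, 6.0000-3.4641i, -3.4641i]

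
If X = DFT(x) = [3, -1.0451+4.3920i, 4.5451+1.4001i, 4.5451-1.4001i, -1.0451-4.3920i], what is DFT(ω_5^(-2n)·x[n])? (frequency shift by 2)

Modulation property: DFT(ω_5^(-2n)·x[n]) = X[(k-2) mod 5], so circularly shift X by 2 positions.

X[k-2] = [4.5451-1.4001i, -1.0451-4.3920i, 3, -1.0451+4.3920i, 4.5451+1.4001i]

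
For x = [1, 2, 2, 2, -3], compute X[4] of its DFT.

X[4] = Σ(n=0 to 4) x[n] · ω_5^(4n) where ω_5 = e^(-2πi/5)
= (1)·ω_5^0 + (2)·ω_5^4 + (2)·ω_5^8 + (2)·ω_5^12 + (-3)·ω_5^16

X[4] = -2.5451+4.7553i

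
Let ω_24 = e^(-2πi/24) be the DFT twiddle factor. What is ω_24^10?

ω_24^10 = e^(-2πi·10/24)
= cos(-2π·10/24) + i·sin(-2π·10/24)
= cos(-20π/24) + i·sin(-20π/24)

ω_24^10 = cos(-20π/24) + i·sin(-20π/24) = -0.8660-0.5000i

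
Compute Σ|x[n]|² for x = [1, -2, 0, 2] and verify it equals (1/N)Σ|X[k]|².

Time domain:
Σ|x[n]|² = |1|² + |-2|² + |0|² + |2|² = 9.0000

Frequency domain:
(1/4)Σ|X[k]|² = (1/4)(|1|² + |1+4i|² + |1|² + |1-4i|²) = (1/4)·36.0000 = 9.0000

Both sides agree, confirming Parseval's theorem.

Σ|x[n]|² = (1/N)Σ|X[k]|² = 9.0000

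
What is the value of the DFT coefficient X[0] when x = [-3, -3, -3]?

X[0] = Σ(n=0 to 2) x[n] · ω_3^0 = Σ x[n]
= (-3) + (-3) + (-3)

X[0] = -9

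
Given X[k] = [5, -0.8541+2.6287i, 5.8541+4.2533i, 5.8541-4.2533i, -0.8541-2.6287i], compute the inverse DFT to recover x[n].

x[n] = (1/5) Σ(k=0 to 4) X[k] · e^(2πikn/5)

Computing each x[n]:
x[0] = 3
x[1] = -3
x[2] = 3
x[3] = 1
x[4] = 1

x = [3, -3, 3, 1, 1]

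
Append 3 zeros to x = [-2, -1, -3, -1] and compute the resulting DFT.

Original 4-point DFT: [-7, 1, -3, 1]
Zero-padded 7-point DFT provides frequency interpolation.

DFT_7([x, 0, ...]) = [-7, -1.0550+4.1405i, 0.3019-1.1086i, -2.7470-0.9367i, -2.7470+0.9367i, 0.3019+1.1086i, -1.0550-4.1405i]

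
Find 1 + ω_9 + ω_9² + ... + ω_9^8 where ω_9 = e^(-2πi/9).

Sum of all nth roots of unity equals 0 for n > 1 (geometric series with r ≠ 1).

0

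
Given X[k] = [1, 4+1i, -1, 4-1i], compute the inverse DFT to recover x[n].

x[n] = (1/4) Σ(k=0 to 3) X[k] · e^(2πikn/4)

Computing each x[n]:
x[0] = 2
x[1] = 0
x[2] = -2
x[3] = 1

x = [2, 0, -2, 1]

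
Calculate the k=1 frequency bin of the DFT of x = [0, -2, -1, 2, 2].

X[1] = Σ(n=0 to 4) x[n] · ω_5^(1n) where ω_5 = e^(-2πi/5)
= (0)·ω_5^0 + (-2)·ω_5^1 + (-1)·ω_5^2 + (2)·ω_5^3 + (2)·ω_5^4

X[1] = -0.8090+5.5676i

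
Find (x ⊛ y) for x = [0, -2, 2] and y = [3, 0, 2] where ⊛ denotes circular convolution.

(x ⊛ y)[n] = Σ(m=0 to 2) x[m] · y[(n-m) mod 3]

Computing each output sample:
(x ⊛ y)[0] = -4
(x ⊛ y)[1] = -2
(x ⊛ y)[2] = 6

x ⊛ y = [-4, -2, 6]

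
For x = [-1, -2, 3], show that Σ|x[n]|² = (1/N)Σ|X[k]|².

Time domain:
Σ|x[n]|² = |-1|² + |-2|² + |3|² = 14.0000

Frequency domain:
(1/3)Σ|X[k]|² = (1/3)(|0|² + |-1.5000+4.3301i|² + |-1.5000-4.3301i|²) = (1/3)·42.0000 = 14.0000

Both sides agree, confirming Parseval's theorem.

Σ|x[n]|² = (1/N)Σ|X[k]|² = 14.0000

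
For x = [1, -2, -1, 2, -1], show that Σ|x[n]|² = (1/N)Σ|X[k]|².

Time domain:
Σ|x[n]|² = |1|² + |-2|² + |-1|² + |2|² + |-1|² = 11.0000

Frequency domain:
(1/5)Σ|X[k]|² = (1/5)(|-1|² + |-0.7361+2.7144i|² + |3.7361-2.2654i|² + |3.7361+2.2654i|² + |-0.7361-2.7144i|²) = (1/5)·55.0000 = 11.0000

Both sides agree, confirming Parseval's theorem.

Σ|x[n]|² = (1/N)Σ|X[k]|² = 11.0000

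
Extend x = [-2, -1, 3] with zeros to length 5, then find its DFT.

Original 3-point DFT: [0, -3.0000+3.4641i, -3.0000-3.4641i]
Zero-padded 5-point DFT provides frequency interpolation.

DFT_5([x, 0, ...]) = [0, -4.7361-0.8123i, -0.2639+3.4410i, -0.2639-3.4410i, -4.7361+0.8123i]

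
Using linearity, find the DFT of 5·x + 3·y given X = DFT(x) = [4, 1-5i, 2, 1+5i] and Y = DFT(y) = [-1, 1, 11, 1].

By linearity: DFT(5x + 3y) = 5·DFT(x) + 3·DFT(y)
= 5·[4, 1-5i, 2, 1+5i] + 3·[-1, 1, 11, 1]

Computing element-wise:
Z[0] = 5·(4) + 3·(-1) = 17
Z[1] = 5·(1-5i) + 3·(1) = 8-25i
Z[2] = 5·(2) + 3·(11) = 43
Z[3] = 5·(1+5i) + 3·(1) = 8+25i

DFT(5x + 3y) = 5·X + 3·Y = [17, 8-25i, 43, 8+25i]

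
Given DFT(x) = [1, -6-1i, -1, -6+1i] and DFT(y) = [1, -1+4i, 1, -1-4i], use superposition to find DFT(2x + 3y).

By linearity: DFT(2x + 3y) = 2·DFT(x) + 3·DFT(y)
= 2·[1, -6-1i, -1, -6+1i] + 3·[1, -1+4i, 1, -1-4i]

Computing element-wise:
Z[0] = 2·(1) + 3·(1) = 5
Z[1] = 2·(-6-1i) + 3·(-1+4i) = -15+10i
Z[2] = 2·(-1) + 3·(1) = 1
Z[3] = 2·(-6+1i) + 3·(-1-4i) = -15-10i

DFT(2x + 3y) = 2·X + 3·Y = [5, -15+10i, 1, -15-10i]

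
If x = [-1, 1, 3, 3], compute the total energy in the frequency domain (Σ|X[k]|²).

Parseval: Σ|x[n]|² = (1/N)Σ|X[k]|², so Σ|X[k]|² = N·Σ|x[n]|² = 4·20.0000

Σ|X[k]|² = N·Σ|x[n]|² = 4·20.0000 = 80.0000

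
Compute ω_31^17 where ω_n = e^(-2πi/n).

ω_31^17 = e^(-2πi·17/31)
= cos(-2π·17/31) + i·sin(-2π·17/31)
= cos(-34π/31) + i·sin(-34π/31)

ω_31^17 = cos(-34π/31) + i·sin(-34π/31) = -0.9541+0.2994i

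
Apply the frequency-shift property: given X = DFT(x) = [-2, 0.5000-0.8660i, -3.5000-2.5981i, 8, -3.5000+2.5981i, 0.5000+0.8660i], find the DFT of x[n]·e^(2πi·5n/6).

Modulation property: DFT(ω_6^(-5n)·x[n]) = X[(k-5) mod 6], so circularly shift X by 5 positions.

X[k-5] = [0.5000-0.8660i, -3.5000-2.5981i, 8, -3.5000+2.5981i, 0.5000+0.8660i, -2]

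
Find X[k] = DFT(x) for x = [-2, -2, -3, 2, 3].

X[k] = Σ(n=0 to 4) x[n] · ω_5^(nk)
where ω_5 = e^(-2πi/5)

Computing each X[k]:
X[0] = -2
X[1] = -0.8820+7.6942i
X[2] = -3.1180-1.8164i
X[3] = -3.1180+1.8164i
X[4] = -0.8820-7.6942i

X = [-2, -0.8820+7.6942i, -3.1180-1.8164i, -3.1180+1.8164i, -0.8820-7.6942i]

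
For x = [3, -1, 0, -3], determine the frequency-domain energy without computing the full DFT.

Parseval: Σ|x[n]|² = (1/N)Σ|X[k]|², so Σ|X[k]|² = N·Σ|x[n]|² = 4·19.0000

Σ|X[k]|² = N·Σ|x[n]|² = 4·19.0000 = 76.0000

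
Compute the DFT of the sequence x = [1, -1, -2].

X[k] = Σ(n=0 to 2) x[n] · ω_3^(nk)
where ω_3 = e^(-2πi/3)

Computing each X[k]:
X[0] = -2
X[1] = 2.5000-0.8660i
X[2] = 2.5000+0.8660i

X = [-2, 2.5000-0.8660i, 2.5000+0.8660i]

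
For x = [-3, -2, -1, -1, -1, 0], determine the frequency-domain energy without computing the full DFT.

Parseval: Σ|x[n]|² = (1/N)Σ|X[k]|², so Σ|X[k]|² = N·Σ|x[n]|² = 6·16.0000

Σ|X[k]|² = N·Σ|x[n]|² = 6·16.0000 = 96.0000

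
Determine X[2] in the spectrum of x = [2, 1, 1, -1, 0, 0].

X[2] = Σ(n=0 to 5) x[n] · ω_6^(2n) where ω_6 = e^(-2πi/6)
= (2)·ω_6^0 + (1)·ω_6^2 + (1)·ω_6^4 + (-1)·ω_6^6 + (0)·ω_6^8 + (0)·ω_6^10

X[2] = 0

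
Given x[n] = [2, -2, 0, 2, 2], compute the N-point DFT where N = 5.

X[k] = Σ(n=0 to 4) x[n] · ω_5^(nk)
where ω_5 = e^(-2πi/5)

Computing each X[k]:
X[0] = 4
X[1] = 0.3820+4.9798i
X[2] = 2.6180+0.4490i
X[3] = 2.6180-0.4490i
X[4] = 0.3820-4.9798i

X = [4, 0.3820+4.9798i, 2.6180+0.4490i, 2.6180-0.4490i, 0.3820-4.9798i]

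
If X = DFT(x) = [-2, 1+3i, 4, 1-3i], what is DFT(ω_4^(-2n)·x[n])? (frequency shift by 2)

Modulation property: DFT(ω_4^(-2n)·x[n]) = X[(k-2) mod 4], so circularly shift X by 2 positions.

X[k-2] = [4, 1-3i, -2, 1+3i]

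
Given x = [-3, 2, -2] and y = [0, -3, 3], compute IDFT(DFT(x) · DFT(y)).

(x ⊛ y)[n] = Σ(m=0 to 2) x[m] · y[(n-m) mod 3]

Computing each output sample:
(x ⊛ y)[0] = 12
(x ⊛ y)[1] = 3
(x ⊛ y)[2] = -15

x ⊛ y = [12, 3, -15]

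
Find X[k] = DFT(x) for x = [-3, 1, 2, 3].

X[k] = Σ(n=0 to 3) x[n] · ω_4^(nk)
where ω_4 = e^(-2πi/4)

Computing each X[k]:
X[0] = 3
X[1] = -5+2i
X[2] = -5
X[3] = -5-2i

X = [3, -5+2i, -5, -5-2i]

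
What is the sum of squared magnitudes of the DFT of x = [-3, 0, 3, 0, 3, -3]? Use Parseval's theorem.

Parseval: Σ|x[n]|² = (1/N)Σ|X[k]|², so Σ|X[k]|² = N·Σ|x[n]|² = 6·36.0000

Σ|X[k]|² = N·Σ|x[n]|² = 6·36.0000 = 216.0000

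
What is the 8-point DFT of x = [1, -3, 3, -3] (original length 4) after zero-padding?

Original 4-point DFT: [-2, -2, 10, -2]
Zero-padded 8-point DFT provides frequency interpolation.

DFT_8([x, 0, ...]) = [-2, 1.0000+1.2426i, -2, 1.0000+7.2426i, 10, 1.0000-7.2426i, -2, 1.0000-1.2426i]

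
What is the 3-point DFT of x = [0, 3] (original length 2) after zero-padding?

Original 2-point DFT: [3, -3]
Zero-padded 3-point DFT provides frequency interpolation.

DFT_3([x, 0, ...]) = [3, -1.5000-2.5981i, -1.5000+2.5981i]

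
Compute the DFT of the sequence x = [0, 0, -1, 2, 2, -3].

X[k] = Σ(n=0 to 5) x[n] · ω_6^(nk)
where ω_6 = e^(-2πi/6)

Computing each X[k]:
X[0] = 0
X[1] = -4
X[2] = 3.0000-5.1962i
X[3] = 2
X[4] = 3.0000+5.1962i
X[5] = -4

X = [0, -4, 3.0000-5.1962i, 2, 3.0000+5.1962i, -4]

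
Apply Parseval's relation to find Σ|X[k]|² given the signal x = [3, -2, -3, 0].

Parseval: Σ|x[n]|² = (1/N)Σ|X[k]|², so Σ|X[k]|² = N·Σ|x[n]|² = 4·22.0000

Σ|X[k]|² = N·Σ|x[n]|² = 4·22.0000 = 88.0000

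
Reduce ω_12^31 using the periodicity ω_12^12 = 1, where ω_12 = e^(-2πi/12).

Since ω_12^12 = 1, powers reduce modulo 12.
31 mod 12 = 7
So ω_12^31 = ω_12^7 = e^(-2πi·7/12)

ω_12^31 = ω_12^7 = -0.8660+0.5000i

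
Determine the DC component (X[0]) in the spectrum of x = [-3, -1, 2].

X[0] = Σ(n=0 to 2) x[n] · ω_3^0 = Σ x[n]
= (-3) + (-1) + (2)

X[0] = -2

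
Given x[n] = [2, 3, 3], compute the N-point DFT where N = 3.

X[k] = Σ(n=0 to 2) x[n] · ω_3^(nk)
where ω_3 = e^(-2πi/3)

Computing each X[k]:
X[0] = 8
X[1] = -1
X[2] = -1

X = [8, -1, -1]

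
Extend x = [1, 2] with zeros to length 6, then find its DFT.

Original 2-point DFT: [3, -1]
Zero-padded 6-point DFT provides frequency interpolation.

DFT_6([x, 0, ...]) = [3, 2.0000-1.7321i, -1.7321i, -1, 1.7321i, 2.0000+1.7321i]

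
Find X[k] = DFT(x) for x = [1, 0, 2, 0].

X[k] = Σ(n=0 to 3) x[n] · ω_4^(nk)
where ω_4 = e^(-2πi/4)

Computing each X[k]:
X[0] = 3
X[1] = -1
X[2] = 3
X[3] = -1

X = [3, -1, 3, -1]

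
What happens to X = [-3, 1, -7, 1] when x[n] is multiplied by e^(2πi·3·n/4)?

Modulation property: DFT(ω_4^(-3n)·x[n]) = X[(k-3) mod 4], so circularly shift X by 3 positions.

X[k-3] = [1, -7, 1, -3]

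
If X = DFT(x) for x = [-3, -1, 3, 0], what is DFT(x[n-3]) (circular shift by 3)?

Time shift by 3: X_shifted[k] = ω_4^(3k) · X[k]
Shifted x = [-1, 3, 0, -3]

DFT(x[n-3]) = [-1, -1-6i, -1, -1+6i]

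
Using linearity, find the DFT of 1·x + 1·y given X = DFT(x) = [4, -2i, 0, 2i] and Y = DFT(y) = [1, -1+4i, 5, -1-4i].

By linearity: DFT(1x + 1y) = 1·DFT(x) + 1·DFT(y)
= 1·[4, -2i, 0, 2i] + 1·[1, -1+4i, 5, -1-4i]

Computing element-wise:
Z[0] = 1·(4) + 1·(1) = 5
Z[1] = 1·(-2i) + 1·(-1+4i) = -1+2i
Z[2] = 1·(0) + 1·(5) = 5
Z[3] = 1·(2i) + 1·(-1-4i) = -1-2i

DFT(1x + 1y) = 1·X + 1·Y = [5, -1+2i, 5, -1-2i]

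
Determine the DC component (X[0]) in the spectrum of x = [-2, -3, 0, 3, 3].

X[0] = Σ(n=0 to 4) x[n] · ω_5^0 = Σ x[n]
= (-2) + (-3) + (0) + (3) + (3)

X[0] = 1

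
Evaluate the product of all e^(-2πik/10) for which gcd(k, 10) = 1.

The primitive 10th roots of unity are ω_10^k for k coprime to 10: k ∈ {1, 3, 7, 9}
Their product equals the constant term of the cyclotomic polynomial Φ_10(x) up to sign.
For n ≥ 3, the product of all primitive nth roots of unity is 1. (For n=1 it is 1; for n=2 it is -1.)

1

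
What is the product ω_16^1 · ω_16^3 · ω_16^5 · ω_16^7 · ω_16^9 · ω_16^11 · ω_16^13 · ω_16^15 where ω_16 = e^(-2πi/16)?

The primitive 16th roots of unity are ω_16^k for k coprime to 16: k ∈ {1, 3, 5, 7, 9, 11, 13, 15}
Their product equals the constant term of the cyclotomic polynomial Φ_16(x) up to sign.
For n ≥ 3, the product of all primitive nth roots of unity is 1. (For n=1 it is 1; for n=2 it is -1.)

1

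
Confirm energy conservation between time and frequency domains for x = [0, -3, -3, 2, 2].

Time domain:
Σ|x[n]|² = |0|² + |-3|² + |-3|² + |2|² + |2|² = 26.0000

Frequency domain:
(1/5)Σ|X[k]|² = (1/5)(|-2|² + |0.5000+7.6942i|² + |0.5000-1.8164i|² + |0.5000+1.8164i|² + |0.5000-7.6942i|²) = (1/5)·130.0000 = 26.0000

Both sides agree, confirming Parseval's theorem.

Σ|x[n]|² = (1/N)Σ|X[k]|² = 26.0000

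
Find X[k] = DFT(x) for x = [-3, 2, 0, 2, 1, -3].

X[k] = Σ(n=0 to 5) x[n] · ω_6^(nk)
where ω_6 = e^(-2πi/6)

Computing each X[k]:
X[0] = -1
X[1] = -6.0000-3.4641i
X[2] = -1.0000-5.1962i
X[3] = -3
X[4] = -1.0000+5.1962i
X[5] = -6.0000+3.4641i

X = [-1, -6.0000-3.4641i, -1.0000-5.1962i, -3, -1.0000+5.1962i, -6.0000+3.4641i]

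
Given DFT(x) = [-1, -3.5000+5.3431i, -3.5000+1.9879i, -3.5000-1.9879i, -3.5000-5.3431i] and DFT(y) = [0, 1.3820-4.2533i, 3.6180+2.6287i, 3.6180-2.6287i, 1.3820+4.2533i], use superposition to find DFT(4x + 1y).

By linearity: DFT(4x + 1y) = 4·DFT(x) + 1·DFT(y)
= 4·[-1, -3.5000+5.3431i, -3.5000+1.9879i, -3.5000-1.9879i, -3.5000-5.3431i] + 1·[0, 1.3820-4.2533i, 3.6180+2.6287i, 3.6180-2.6287i, 1.3820+4.2533i]

Computing element-wise:
Z[0] = 4·(-1) + 1·(0) = -4
Z[1] = 4·(-3.5000+5.3431i) + 1·(1.3820-4.2533i) = -12.6180+17.1191i
Z[2] = 4·(-3.5000+1.9879i) + 1·(3.6180+2.6287i) = -10.3820+10.5803i
Z[3] = 4·(-3.5000-1.9879i) + 1·(3.6180-2.6287i) = -10.3820-10.5803i
Z[4] = 4·(-3.5000-5.3431i) + 1·(1.3820+4.2533i) = -12.6180-17.1191i

DFT(4x + 1y) = 4·X + 1·Y = [-4, -12.6180+17.1191i, -10.3820+10.5803i, -10.3820-10.5803i, -12.6180-17.1191i]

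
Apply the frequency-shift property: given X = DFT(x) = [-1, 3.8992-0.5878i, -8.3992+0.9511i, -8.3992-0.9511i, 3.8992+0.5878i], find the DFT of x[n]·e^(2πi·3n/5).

Modulation property: DFT(ω_5^(-3n)·x[n]) = X[(k-3) mod 5], so circularly shift X by 3 positions.

X[k-3] = [-8.3992+0.9511i, -8.3992-0.9511i, 3.8992+0.5878i, -1, 3.8992-0.5878i]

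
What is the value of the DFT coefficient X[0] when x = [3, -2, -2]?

X[0] = Σ(n=0 to 2) x[n] · ω_3^0 = Σ x[n]
= (3) + (-2) + (-2)

X[0] = -1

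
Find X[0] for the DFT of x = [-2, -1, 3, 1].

X[0] = Σ(n=0 to 3) x[n] · ω_4^0 = Σ x[n]
= (-2) + (-1) + (3) + (1)

X[0] = 1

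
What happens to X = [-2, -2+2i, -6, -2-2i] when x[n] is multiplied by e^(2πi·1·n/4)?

Modulation property: DFT(ω_4^(-1n)·x[n]) = X[(k-1) mod 4], so circularly shift X by 1 positions.

X[k-1] = [-2-2i, -2, -2+2i, -6]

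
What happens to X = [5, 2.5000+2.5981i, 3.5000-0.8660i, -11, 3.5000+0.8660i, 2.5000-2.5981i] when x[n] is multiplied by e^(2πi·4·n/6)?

Modulation property: DFT(ω_6^(-4n)·x[n]) = X[(k-4) mod 6], so circularly shift X by 4 positions.

X[k-4] = [3.5000-0.8660i, -11, 3.5000+0.8660i, 2.5000-2.5981i, 5, 2.5000+2.5981i]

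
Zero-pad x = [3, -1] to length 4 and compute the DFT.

Original 2-point DFT: [2, 4]
Zero-padded 4-point DFT provides frequency interpolation.

DFT_4([x, 0, ...]) = [2, 3+1i, 4, 3-1i]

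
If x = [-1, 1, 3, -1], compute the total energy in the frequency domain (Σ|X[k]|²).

Parseval: Σ|x[n]|² = (1/N)Σ|X[k]|², so Σ|X[k]|² = N·Σ|x[n]|² = 4·12.0000

Σ|X[k]|² = N·Σ|x[n]|² = 4·12.0000 = 48.0000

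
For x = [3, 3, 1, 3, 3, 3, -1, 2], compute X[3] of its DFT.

X[3] = Σ(n=0 to 7) x[n] · ω_8^(3n) where ω_8 = e^(-2πi/8)
= (3)·ω_8^0 + (3)·ω_8^3 + (1)·ω_8^6 + (3)·ω_8^9 + (3)·ω_8^12 + (3)·ω_8^15 + (-1)·ω_8^18 + (2)·ω_8^21

X[3] = 0.7071+1.2929i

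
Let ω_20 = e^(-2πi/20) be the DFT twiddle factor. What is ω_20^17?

ω_20^17 = e^(-2πi·17/20)
= cos(-2π·17/20) + i·sin(-2π·17/20)
= cos(-34π/20) + i·sin(-34π/20)

ω_20^17 = cos(-34π/20) + i·sin(-34π/20) = 0.5878+0.8090i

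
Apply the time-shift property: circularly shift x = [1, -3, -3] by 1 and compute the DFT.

Time shift by 1: X_shifted[k] = ω_3^(1k) · X[k]
Shifted x = [-3, 1, -3]

DFT(x[n-1]) = [-5, -2.0000-3.4641i, -2.0000+3.4641i]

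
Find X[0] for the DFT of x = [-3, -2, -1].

X[0] = Σ(n=0 to 2) x[n] · ω_3^0 = Σ x[n]
= (-3) + (-2) + (-1)

X[0] = -6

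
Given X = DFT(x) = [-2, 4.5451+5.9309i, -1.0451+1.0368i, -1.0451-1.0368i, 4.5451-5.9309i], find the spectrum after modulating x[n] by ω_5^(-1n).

Modulation property: DFT(ω_5^(-1n)·x[n]) = X[(k-1) mod 5], so circularly shift X by 1 positions.

X[k-1] = [4.5451-5.9309i, -2, 4.5451+5.9309i, -1.0451+1.0368i, -1.0451-1.0368i]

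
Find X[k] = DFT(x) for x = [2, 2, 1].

X[k] = Σ(n=0 to 2) x[n] · ω_3^(nk)
where ω_3 = e^(-2πi/3)

Computing each X[k]:
X[0] = 5
X[1] = 0.5000-0.8660i
X[2] = 0.5000+0.8660i

X = [5, 0.5000-0.8660i, 0.5000+0.8660i]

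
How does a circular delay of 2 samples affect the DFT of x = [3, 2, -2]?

Time shift by 2: X_shifted[k] = ω_3^(2k) · X[k]
Shifted x = [2, -2, 3]

DFT(x[n-2]) = [3, 1.5000+4.3301i, 1.5000-4.3301i]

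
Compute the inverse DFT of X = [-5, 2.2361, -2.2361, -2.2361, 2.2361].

x[n] = (1/5) Σ(k=0 to 4) X[k] · e^(2πikn/5)

Computing each x[n]:
x[0] = -1
x[1] = 0
x[2] = -2
x[3] = -2
x[4] = 0

x = [-1, 0, -2, -2, 0]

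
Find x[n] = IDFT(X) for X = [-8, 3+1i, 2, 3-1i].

x[n] = (1/4) Σ(k=0 to 3) X[k] · e^(2πikn/4)

Computing each x[n]:
x[0] = 0
x[1] = -3
x[2] = -3
x[3] = -2

x = [0, -3, -3, -2]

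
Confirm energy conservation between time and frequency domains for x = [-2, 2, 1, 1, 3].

Time domain:
Σ|x[n]|² = |-2|² + |2|² + |1|² + |1|² + |3|² = 19.0000

Frequency domain:
(1/5)Σ|X[k]|² = (1/5)(|5|² + |-2.0729+0.9511i|² + |-5.4271+0.5878i|² + |-5.4271-0.5878i|² + |-2.0729-0.9511i|²) = (1/5)·95.0000 = 19.0000

Both sides agree, confirming Parseval's theorem.

Σ|x[n]|² = (1/N)Σ|X[k]|² = 19.0000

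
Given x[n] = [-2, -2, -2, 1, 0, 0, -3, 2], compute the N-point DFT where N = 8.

X[k] = Σ(n=0 to 7) x[n] · ω_8^(nk)
where ω_8 = e^(-2πi/8)

Computing each X[k]:
X[0] = -6
X[1] = -2.7071+1.1213i
X[2] = 3+5i
X[3] = -1.2929+3.1213i
X[4] = -8
X[5] = -1.2929-3.1213i
X[6] = 3-5i
X[7] = -2.7071-1.1213i

X = [-6, -2.7071+1.1213i, 3+5i, -1.2929+3.1213i, -8, -1.2929-3.1213i, 3-5i, -2.7071-1.1213i]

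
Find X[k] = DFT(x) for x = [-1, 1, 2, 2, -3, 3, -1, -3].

X[k] = Σ(n=0 to 7) x[n] · ω_8^(nk)
where ω_8 = e^(-2πi/8)

Computing each X[k]:
X[0] = 0
X[1] = -2.9497-5.1213i
X[2] = -5-5i
X[3] = 6.9497+0.8787i
X[4] = -6
X[5] = 6.9497-0.8787i
X[6] = -5+5i
X[7] = -2.9497+5.1213i

X = [0, -2.9497-5.1213i, -5-5i, 6.9497+0.8787i, -6, 6.9497-0.8787i, -5+5i, -2.9497+5.1213i]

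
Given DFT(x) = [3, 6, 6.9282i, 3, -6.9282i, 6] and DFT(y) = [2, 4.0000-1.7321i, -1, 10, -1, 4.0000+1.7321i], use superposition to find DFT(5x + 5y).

By linearity: DFT(5x + 5y) = 5·DFT(x) + 5·DFT(y)
= 5·[3, 6, 6.9282i, 3, -6.9282i, 6] + 5·[2, 4.0000-1.7321i, -1, 10, -1, 4.0000+1.7321i]

Computing element-wise:
Z[0] = 5·(3) + 5·(2) = 25
Z[1] = 5·(6) + 5·(4.0000-1.7321i) = 50.0000-8.6605i
Z[2] = 5·(6.9282i) + 5·(-1) = -5.0000+34.6410i
Z[3] = 5·(3) + 5·(10) = 65
Z[4] = 5·(-6.9282i) + 5·(-1) = -5.0000-34.6410i
Z[5] = 5·(6) + 5·(4.0000+1.7321i) = 50.0000+8.6605i

DFT(5x + 5y) = 5·X + 5·Y = [25, 50.0000-8.6605i, -5.0000+34.6410i, 65, -5.0000-34.6410i, 50.0000+8.6605i]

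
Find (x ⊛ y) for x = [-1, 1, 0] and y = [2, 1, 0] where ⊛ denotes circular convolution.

(x ⊛ y)[n] = Σ(m=0 to 2) x[m] · y[(n-m) mod 3]

Computing each output sample:
(x ⊛ y)[0] = -2
(x ⊛ y)[1] = 1
(x ⊛ y)[2] = 1

x ⊛ y = [-2, 1, 1]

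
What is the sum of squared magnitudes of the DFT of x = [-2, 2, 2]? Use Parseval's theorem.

Parseval: Σ|x[n]|² = (1/N)Σ|X[k]|², so Σ|X[k]|² = N·Σ|x[n]|² = 3·12.0000

Σ|X[k]|² = N·Σ|x[n]|² = 3·12.0000 = 36.0000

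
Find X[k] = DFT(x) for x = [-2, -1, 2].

X[k] = Σ(n=0 to 2) x[n] · ω_3^(nk)
where ω_3 = e^(-2πi/3)

Computing each X[k]:
X[0] = -1
X[1] = -2.5000+2.5981i
X[2] = -2.5000-2.5981i

X = [-1, -2.5000+2.5981i, -2.5000-2.5981i]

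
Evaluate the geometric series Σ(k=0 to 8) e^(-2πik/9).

Sum of all nth roots of unity equals 0 for n > 1 (geometric series with r ≠ 1).

0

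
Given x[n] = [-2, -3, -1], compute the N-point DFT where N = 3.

X[k] = Σ(n=0 to 2) x[n] · ω_3^(nk)
where ω_3 = e^(-2πi/3)

Computing each X[k]:
X[0] = -6
X[1] = 1.7321i
X[2] = -1.7321i

X = [-6, 1.7321i, -1.7321i]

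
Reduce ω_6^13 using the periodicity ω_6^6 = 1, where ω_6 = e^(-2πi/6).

Since ω_6^6 = 1, powers reduce modulo 6.
13 mod 6 = 1
So ω_6^13 = ω_6^1 = e^(-2πi·1/6)

ω_6^13 = ω_6^1 = 0.5000-0.8660i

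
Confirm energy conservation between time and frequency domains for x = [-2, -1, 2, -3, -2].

Time domain:
Σ|x[n]|² = |-2|² + |-1|² + |2|² + |-3|² + |-2|² = 22.0000

Frequency domain:
(1/5)Σ|X[k]|² = (1/5)(|-6|² + |-2.1180-3.8900i|² + |0.1180+4.1675i|² + |0.1180-4.1675i|² + |-2.1180+3.8900i|²) = (1/5)·110.0000 = 22.0000

Both sides agree, confirming Parseval's theorem.

Σ|x[n]|² = (1/N)Σ|X[k]|² = 22.0000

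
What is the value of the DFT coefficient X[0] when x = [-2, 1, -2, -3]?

X[0] = Σ(n=0 to 3) x[n] · ω_4^0 = Σ x[n]
= (-2) + (1) + (-2) + (-3)

X[0] = -6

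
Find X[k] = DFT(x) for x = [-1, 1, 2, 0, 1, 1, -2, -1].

X[k] = Σ(n=0 to 7) x[n] · ω_8^(nk)
where ω_8 = e^(-2πi/8)

Computing each X[k]:
X[0] = 1
X[1] = -2.7071-4.7071i
X[2] = -3i
X[3] = -1.2929+3.2929i
X[4] = -1
X[5] = -1.2929-3.2929i
X[6] = 3i
X[7] = -2.7071+4.7071i

X = [1, -2.7071-4.7071i, -3i, -1.2929+3.2929i, -1, -1.2929-3.2929i, 3i, -2.7071+4.7071i]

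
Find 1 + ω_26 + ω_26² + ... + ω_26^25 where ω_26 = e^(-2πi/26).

Sum of all nth roots of unity equals 0 for n > 1 (geometric series with r ≠ 1).

0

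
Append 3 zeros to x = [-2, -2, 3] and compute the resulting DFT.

Original 3-point DFT: [-1, -2.5000+4.3301i, -2.5000-4.3301i]
Zero-padded 6-point DFT provides frequency interpolation.

DFT_6([x, 0, ...]) = [-1, -4.5000-0.8660i, -2.5000+4.3301i, 3, -2.5000-4.3301i, -4.5000+0.8660i]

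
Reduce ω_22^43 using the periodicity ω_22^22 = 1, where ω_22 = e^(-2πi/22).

Since ω_22^22 = 1, powers reduce modulo 22.
43 mod 22 = 21
So ω_22^43 = ω_22^21 = e^(-2πi·21/22)

ω_22^43 = ω_22^21 = 0.9595+0.2817i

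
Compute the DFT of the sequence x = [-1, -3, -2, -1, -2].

X[k] = Σ(n=0 to 4) x[n] · ω_5^(nk)
where ω_5 = e^(-2πi/5)

Computing each X[k]:
X[0] = -9
X[1] = -0.1180+1.5388i
X[2] = 2.1180-0.3633i
X[3] = 2.1180+0.3633i
X[4] = -0.1180-1.5388i

X = [-9, -0.1180+1.5388i, 2.1180-0.3633i, 2.1180+0.3633i, -0.1180-1.5388i]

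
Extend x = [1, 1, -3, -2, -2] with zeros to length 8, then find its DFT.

Original 5-point DFT: [-5, 4.7361-2.2654i, 0.2639-2.7144i, 0.2639+2.7144i, 4.7361+2.2654i]
Zero-padded 8-point DFT provides frequency interpolation.

DFT_8([x, 0, ...]) = [-5, 5.1213+3.7071i, 2-3i, 0.8787-2.2929i, -3, 0.8787+2.2929i, 2+3i, 5.1213-3.7071i]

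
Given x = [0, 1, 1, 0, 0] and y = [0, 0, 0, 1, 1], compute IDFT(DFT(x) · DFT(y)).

(x ⊛ y)[n] = Σ(m=0 to 4) x[m] · y[(n-m) mod 5]

Computing each output sample:
(x ⊛ y)[0] = 2
(x ⊛ y)[1] = 1
(x ⊛ y)[2] = 0
(x ⊛ y)[3] = 0
(x ⊛ y)[4] = 1

x ⊛ y = [2, 1, 0, 0, 1]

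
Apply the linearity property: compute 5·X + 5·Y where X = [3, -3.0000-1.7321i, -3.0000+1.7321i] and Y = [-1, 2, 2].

By linearity: DFT(5x + 5y) = 5·DFT(x) + 5·DFT(y)
= 5·[3, -3.0000-1.7321i, -3.0000+1.7321i] + 5·[-1, 2, 2]

Computing element-wise:
Z[0] = 5·(3) + 5·(-1) = 10
Z[1] = 5·(-3.0000-1.7321i) + 5·(2) = -5.0000-8.6605i
Z[2] = 5·(-3.0000+1.7321i) + 5·(2) = -5.0000+8.6605i

DFT(5x + 5y) = 5·X + 5·Y = [10, -5.0000-8.6605i, -5.0000+8.6605i]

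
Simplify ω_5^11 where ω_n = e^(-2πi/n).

Since ω_5^5 = 1, powers reduce modulo 5.
11 mod 5 = 1
So ω_5^11 = ω_5^1 = e^(-2πi·1/5)

ω_5^11 = ω_5^1 = 0.3090-0.9511i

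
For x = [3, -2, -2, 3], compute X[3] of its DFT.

X[3] = Σ(n=0 to 3) x[n] · ω_4^(3n) where ω_4 = e^(-2πi/4)
= (3)·ω_4^0 + (-2)·ω_4^3 + (-2)·ω_4^6 + (3)·ω_4^9

X[3] = 5-5i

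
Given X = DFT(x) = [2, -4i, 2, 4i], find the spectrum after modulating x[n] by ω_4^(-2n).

Modulation property: DFT(ω_4^(-2n)·x[n]) = X[(k-2) mod 4], so circularly shift X by 2 positions.

X[k-2] = [2, 4i, 2, -4i]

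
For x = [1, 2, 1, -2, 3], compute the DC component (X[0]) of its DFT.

X[0] = Σ(n=0 to 4) x[n] · ω_5^0 = Σ x[n]
= (1) + (2) + (1) + (-2) + (3)

X[0] = 5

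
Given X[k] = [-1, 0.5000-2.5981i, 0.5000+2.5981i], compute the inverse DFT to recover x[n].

x[n] = (1/3) Σ(k=0 to 2) X[k] · e^(2πikn/3)

Computing each x[n]:
x[0] = 0
x[1] = 1
x[2] = -2

x = [0, 1, -2]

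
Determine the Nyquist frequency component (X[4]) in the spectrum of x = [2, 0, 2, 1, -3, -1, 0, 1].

X[4] = Σ(n=0 to 7) x[n] · ω_8^(4n) where ω_8 = e^(-2πi/8)
= (2)·ω_8^0 + (0)·ω_8^4 + (2)·ω_8^8 + (1)·ω_8^12 + (-3)·ω_8^16 + (-1)·ω_8^20 + (0)·ω_8^24 + (1)·ω_8^28

X[4] = 0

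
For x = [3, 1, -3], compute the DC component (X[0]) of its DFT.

X[0] = Σ(n=0 to 2) x[n] · ω_3^0 = Σ x[n]
= (3) + (1) + (-3)

X[0] = 1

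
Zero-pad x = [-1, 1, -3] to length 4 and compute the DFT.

Original 3-point DFT: [-3, -3.4641i, 3.4641i]
Zero-padded 4-point DFT provides frequency interpolation.

DFT_4([x, 0, ...]) = [-3, 2-1i, -5, 2+1i]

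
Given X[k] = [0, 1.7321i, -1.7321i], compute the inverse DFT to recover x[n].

x[n] = (1/3) Σ(k=0 to 2) X[k] · e^(2πikn/3)

Computing each x[n]:
x[0] = 0
x[1] = -1
x[2] = 1

x = [0, -1, 1]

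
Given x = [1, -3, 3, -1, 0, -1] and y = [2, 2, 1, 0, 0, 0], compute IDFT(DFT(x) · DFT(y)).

(x ⊛ y)[n] = Σ(m=0 to 5) x[m] · y[(n-m) mod 6]

Computing each output sample:
(x ⊛ y)[0] = 0
(x ⊛ y)[1] = -5
(x ⊛ y)[2] = 1
(x ⊛ y)[3] = 1
(x ⊛ y)[4] = 1
(x ⊛ y)[5] = -3

x ⊛ y = [0, -5, 1, 1, 1, -3]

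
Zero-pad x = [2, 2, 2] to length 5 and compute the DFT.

Original 3-point DFT: [6, 0, 0]
Zero-padded 5-point DFT provides frequency interpolation.

DFT_5([x, 0, ...]) = [6, 1.0000-3.0777i, 1.0000+0.7265i, 1.0000-0.7265i, 1.0000+3.0777i]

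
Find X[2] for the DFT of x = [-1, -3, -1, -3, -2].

X[2] = Σ(n=0 to 4) x[n] · ω_5^(2n) where ω_5 = e^(-2πi/5)
= (-1)·ω_5^0 + (-3)·ω_5^2 + (-1)·ω_5^4 + (-3)·ω_5^6 + (-2)·ω_5^8

X[2] = 1.8090+2.4899i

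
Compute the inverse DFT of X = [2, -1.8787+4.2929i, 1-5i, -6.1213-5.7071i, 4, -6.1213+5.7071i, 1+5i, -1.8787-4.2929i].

x[n] = (1/8) Σ(k=0 to 7) X[k] · e^(2πikn/8)

Computing each x[n]:
x[0] = -1
x[1] = 2
x[2] = -2
x[3] = -2
x[4] = 3
x[5] = 0
x[6] = 3
x[7] = -1

x = [-1, 2, -2, -2, 3, 0, 3, -1]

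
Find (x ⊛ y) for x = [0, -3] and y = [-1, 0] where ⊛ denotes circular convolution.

(x ⊛ y)[n] = Σ(m=0 to 1) x[m] · y[(n-m) mod 2]

Computing each output sample:
(x ⊛ y)[0] = 0
(x ⊛ y)[1] = 3

x ⊛ y = [0, 3]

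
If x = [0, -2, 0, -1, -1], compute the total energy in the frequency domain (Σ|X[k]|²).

Parseval: Σ|x[n]|² = (1/N)Σ|X[k]|², so Σ|X[k]|² = N·Σ|x[n]|² = 5·6.0000

Σ|X[k]|² = N·Σ|x[n]|² = 5·6.0000 = 30.0000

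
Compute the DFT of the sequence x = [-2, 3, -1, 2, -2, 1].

X[k] = Σ(n=0 to 5) x[n] · ω_6^(nk)
where ω_6 = e^(-2πi/6)

Computing each X[k]:
X[0] = 1
X[1] = -0.5000-2.5981i
X[2] = -0.5000-0.8660i
X[3] = -11
X[4] = -0.5000+0.8660i
X[5] = -0.5000+2.5981i

X = [1, -0.5000-2.5981i, -0.5000-0.8660i, -11, -0.5000+0.8660i, -0.5000+2.5981i]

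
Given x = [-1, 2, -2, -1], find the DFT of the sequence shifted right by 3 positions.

Time shift by 3: X_shifted[k] = ω_4^(3k) · X[k]
Shifted x = [2, -2, -1, -1]

DFT(x[n-3]) = [-2, 3+1i, 4, 3-1i]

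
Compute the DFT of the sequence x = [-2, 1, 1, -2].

X[k] = Σ(n=0 to 3) x[n] · ω_4^(nk)
where ω_4 = e^(-2πi/4)

Computing each X[k]:
X[0] = -2
X[1] = -3-3i
X[2] = 0
X[3] = -3+3i

X = [-2, -3-3i, 0, -3+3i]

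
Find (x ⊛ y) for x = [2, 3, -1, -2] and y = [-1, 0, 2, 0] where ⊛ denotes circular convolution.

(x ⊛ y)[n] = Σ(m=0 to 3) x[m] · y[(n-m) mod 4]

Computing each output sample:
(x ⊛ y)[0] = -4
(x ⊛ y)[1] = -7
(x ⊛ y)[2] = 5
(x ⊛ y)[3] = 8

x ⊛ y = [-4, -7, 5, 8]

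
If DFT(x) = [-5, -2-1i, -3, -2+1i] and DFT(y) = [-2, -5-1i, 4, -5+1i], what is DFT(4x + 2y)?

By linearity: DFT(4x + 2y) = 4·DFT(x) + 2·DFT(y)
= 4·[-5, -2-1i, -3, -2+1i] + 2·[-2, -5-1i, 4, -5+1i]

Computing element-wise:
Z[0] = 4·(-5) + 2·(-2) = -24
Z[1] = 4·(-2-1i) + 2·(-5-1i) = -18-6i
Z[2] = 4·(-3) + 2·(4) = -4
Z[3] = 4·(-2+1i) + 2·(-5+1i) = -18+6i

DFT(4x + 2y) = 4·X + 2·Y = [-24, -18-6i, -4, -18+6i]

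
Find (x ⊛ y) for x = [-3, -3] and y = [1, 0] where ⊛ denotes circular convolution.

(x ⊛ y)[n] = Σ(m=0 to 1) x[m] · y[(n-m) mod 2]

Computing each output sample:
(x ⊛ y)[0] = -3
(x ⊛ y)[1] = -3

x ⊛ y = [-3, -3]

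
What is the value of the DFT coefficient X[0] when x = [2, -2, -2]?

X[0] = Σ(n=0 to 2) x[n] · ω_3^0 = Σ x[n]
= (2) + (-2) + (-2)

X[0] = -2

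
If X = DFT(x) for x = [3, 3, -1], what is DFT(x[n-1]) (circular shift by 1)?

Time shift by 1: X_shifted[k] = ω_3^(1k) · X[k]
Shifted x = [-1, 3, 3]

DFT(x[n-1]) = [5, -4, -4]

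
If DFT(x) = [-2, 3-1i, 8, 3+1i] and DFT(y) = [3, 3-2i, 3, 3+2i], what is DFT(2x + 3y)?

By linearity: DFT(2x + 3y) = 2·DFT(x) + 3·DFT(y)
= 2·[-2, 3-1i, 8, 3+1i] + 3·[3, 3-2i, 3, 3+2i]

Computing element-wise:
Z[0] = 2·(-2) + 3·(3) = 5
Z[1] = 2·(3-1i) + 3·(3-2i) = 15-8i
Z[2] = 2·(8) + 3·(3) = 25
Z[3] = 2·(3+1i) + 3·(3+2i) = 15+8i

DFT(2x + 3y) = 2·X + 3·Y = [5, 15-8i, 25, 15+8i]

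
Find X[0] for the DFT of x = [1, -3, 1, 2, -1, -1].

X[0] = Σ(n=0 to 5) x[n] · ω_6^0 = Σ x[n]
= (1) + (-3) + (1) + (2) + (-1) + (-1)

X[0] = -1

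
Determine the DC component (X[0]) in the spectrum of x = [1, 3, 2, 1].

X[0] = Σ(n=0 to 3) x[n] · ω_4^0 = Σ x[n]
= (1) + (3) + (2) + (1)

X[0] = 7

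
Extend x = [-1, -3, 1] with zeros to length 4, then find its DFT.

Original 3-point DFT: [-3, 3.4641i, -3.4641i]
Zero-padded 4-point DFT provides frequency interpolation.

DFT_4([x, 0, ...]) = [-3, -2+3i, 3, -2-3i]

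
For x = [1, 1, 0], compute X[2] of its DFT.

X[2] = Σ(n=0 to 2) x[n] · ω_3^(2n) where ω_3 = e^(-2πi/3)
= (1)·ω_3^0 + (1)·ω_3^2 + (0)·ω_3^4

X[2] = 0.5000+0.8660i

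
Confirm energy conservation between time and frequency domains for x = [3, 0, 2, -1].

Time domain:
Σ|x[n]|² = |3|² + |0|² + |2|² + |-1|² = 14.0000

Frequency domain:
(1/4)Σ|X[k]|² = (1/4)(|4|² + |1-1i|² + |6|² + |1+1i|²) = (1/4)·56.0000 = 14.0000

Both sides agree, confirming Parseval's theorem.

Σ|x[n]|² = (1/N)Σ|X[k]|² = 14.0000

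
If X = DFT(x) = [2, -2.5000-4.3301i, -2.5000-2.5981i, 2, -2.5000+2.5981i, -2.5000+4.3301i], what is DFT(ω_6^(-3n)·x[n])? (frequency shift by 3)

Modulation property: DFT(ω_6^(-3n)·x[n]) = X[(k-3) mod 6], so circularly shift X by 3 positions.

X[k-3] = [2, -2.5000+2.5981i, -2.5000+4.3301i, 2, -2.5000-4.3301i, -2.5000-2.5981i]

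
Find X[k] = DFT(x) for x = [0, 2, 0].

X[k] = Σ(n=0 to 2) x[n] · ω_3^(nk)
where ω_3 = e^(-2πi/3)

Computing each X[k]:
X[0] = 2
X[1] = -1.0000-1.7321i
X[2] = -1.0000+1.7321i

X = [2, -1.0000-1.7321i, -1.0000+1.7321i]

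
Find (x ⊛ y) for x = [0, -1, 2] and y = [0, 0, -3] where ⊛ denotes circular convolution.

(x ⊛ y)[n] = Σ(m=0 to 2) x[m] · y[(n-m) mod 3]

Computing each output sample:
(x ⊛ y)[0] = 3
(x ⊛ y)[1] = -6
(x ⊛ y)[2] = 0

x ⊛ y = [3, -6, 0]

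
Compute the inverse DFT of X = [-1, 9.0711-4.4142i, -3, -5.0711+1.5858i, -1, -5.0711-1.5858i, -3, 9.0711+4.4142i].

x[n] = (1/8) Σ(k=0 to 7) X[k] · e^(2πikn/8)

Computing each x[n]:
x[0] = 0
x[1] = 3
x[2] = 2
x[3] = -2
x[4] = -2
x[5] = -3
x[6] = -1
x[7] = 2

x = [0, 3, 2, -2, -2, -3, -1, 2]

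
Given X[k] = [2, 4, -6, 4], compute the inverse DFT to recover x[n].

x[n] = (1/4) Σ(k=0 to 3) X[k] · e^(2πikn/4)

Computing each x[n]:
x[0] = 1
x[1] = 2
x[2] = -3
x[3] = 2

x = [1, 2, -3, 2]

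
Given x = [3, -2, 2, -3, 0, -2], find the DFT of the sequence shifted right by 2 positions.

Time shift by 2: X_shifted[k] = ω_6^(2k) · X[k]
Shifted x = [0, -2, 3, -2, 2, -3]

DFT(x[n-2]) = [-2, -3.0000-1.7321i, -2, 12, -2, -3.0000+1.7321i]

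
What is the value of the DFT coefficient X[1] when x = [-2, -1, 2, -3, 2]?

X[1] = Σ(n=0 to 4) x[n] · ω_5^(1n) where ω_5 = e^(-2πi/5)
= (-2)·ω_5^0 + (-1)·ω_5^1 + (2)·ω_5^2 + (-3)·ω_5^3 + (2)·ω_5^4

X[1] = -0.8820-0.0858i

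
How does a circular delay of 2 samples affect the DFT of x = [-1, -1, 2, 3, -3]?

Time shift by 2: X_shifted[k] = ω_5^(2k) · X[k]
Shifted x = [3, -3, -1, -1, 2]

DFT(x[n-2]) = [0, 4.3090+4.7553i, 3.1910+2.9389i, 3.1910-2.9389i, 4.3090-4.7553i]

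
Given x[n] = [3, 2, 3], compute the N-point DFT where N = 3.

X[k] = Σ(n=0 to 2) x[n] · ω_3^(nk)
where ω_3 = e^(-2πi/3)

Computing each X[k]:
X[0] = 8
X[1] = 0.5000+0.8660i
X[2] = 0.5000-0.8660i

X = [8, 0.5000+0.8660i, 0.5000-0.8660i]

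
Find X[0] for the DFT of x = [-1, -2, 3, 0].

X[0] = Σ(n=0 to 3) x[n] · ω_4^0 = Σ x[n]
= (-1) + (-2) + (3) + (0)

X[0] = 0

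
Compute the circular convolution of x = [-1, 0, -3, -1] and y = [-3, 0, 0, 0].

(x ⊛ y)[n] = Σ(m=0 to 3) x[m] · y[(n-m) mod 4]

Computing each output sample:
(x ⊛ y)[0] = 3
(x ⊛ y)[1] = 0
(x ⊛ y)[2] = 9
(x ⊛ y)[3] = 3

x ⊛ y = [3, 0, 9, 3]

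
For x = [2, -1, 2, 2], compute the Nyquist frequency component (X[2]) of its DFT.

X[2] = Σ(n=0 to 3) x[n] · ω_4^(2n) where ω_4 = e^(-2πi/4)
= (2)·ω_4^0 + (-1)·ω_4^2 + (2)·ω_4^4 + (2)·ω_4^6

X[2] = 3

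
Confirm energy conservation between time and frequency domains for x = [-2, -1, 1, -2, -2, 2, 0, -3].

Time domain:
Σ|x[n]|² = |-2|² + |-1|² + |1|² + |-2|² + |-2|² + |2|² + |0|² + |-3|² = 27.0000

Frequency domain:
(1/8)Σ|X[k]|² = (1/8)(|-7|² + |-2.8284+0.4142i|² + |-5-6i|² + |2.8284+2.4142i|² + |1|² + |2.8284-2.4142i|² + |-5+6i|² + |-2.8284-0.4142i|²) = (1/8)·216.0000 = 27.0000

Both sides agree, confirming Parseval's theorem.

Σ|x[n]|² = (1/N)Σ|X[k]|² = 27.0000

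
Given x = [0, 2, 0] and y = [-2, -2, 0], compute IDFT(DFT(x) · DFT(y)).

(x ⊛ y)[n] = Σ(m=0 to 2) x[m] · y[(n-m) mod 3]

Computing each output sample:
(x ⊛ y)[0] = 0
(x ⊛ y)[1] = -4
(x ⊛ y)[2] = -4

x ⊛ y = [0, -4, -4]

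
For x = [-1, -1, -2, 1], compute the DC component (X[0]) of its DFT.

X[0] = Σ(n=0 to 3) x[n] · ω_4^0 = Σ x[n]
= (-1) + (-1) + (-2) + (1)

X[0] = -3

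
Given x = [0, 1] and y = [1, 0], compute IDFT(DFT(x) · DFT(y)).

(x ⊛ y)[n] = Σ(m=0 to 1) x[m] · y[(n-m) mod 2]

Computing each output sample:
(x ⊛ y)[0] = 0
(x ⊛ y)[1] = 1

x ⊛ y = [0, 1]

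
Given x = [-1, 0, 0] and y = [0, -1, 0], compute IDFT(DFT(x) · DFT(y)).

(x ⊛ y)[n] = Σ(m=0 to 2) x[m] · y[(n-m) mod 3]

Computing each output sample:
(x ⊛ y)[0] = 0
(x ⊛ y)[1] = 1
(x ⊛ y)[2] = 0

x ⊛ y = [0, 1, 0]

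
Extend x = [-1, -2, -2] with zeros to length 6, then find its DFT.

Original 3-point DFT: [-5, 1, 1]
Zero-padded 6-point DFT provides frequency interpolation.

DFT_6([x, 0, ...]) = [-5, -1.0000+3.4641i, 1, -1, 1, -1.0000-3.4641i]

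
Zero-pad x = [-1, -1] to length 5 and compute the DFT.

Original 2-point DFT: [-2, 0]
Zero-padded 5-point DFT provides frequency interpolation.

DFT_5([x, 0, ...]) = [-2, -1.3090+0.9511i, -0.1910+0.5878i, -0.1910-0.5878i, -1.3090-0.9511i]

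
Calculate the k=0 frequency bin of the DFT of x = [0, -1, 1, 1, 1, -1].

X[0] = Σ(n=0 to 5) x[n] · ω_6^0 = Σ x[n]
= (0) + (-1) + (1) + (1) + (1) + (-1)

X[0] = 1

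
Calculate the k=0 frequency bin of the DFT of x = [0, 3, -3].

X[0] = Σ(n=0 to 2) x[n] · ω_3^0 = Σ x[n]
= (0) + (3) + (-3)

X[0] = 0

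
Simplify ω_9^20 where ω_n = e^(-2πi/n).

Since ω_9^9 = 1, powers reduce modulo 9.
20 mod 9 = 2
So ω_9^20 = ω_9^2 = e^(-2πi·2/9)

ω_9^20 = ω_9^2 = 0.1736-0.9848i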